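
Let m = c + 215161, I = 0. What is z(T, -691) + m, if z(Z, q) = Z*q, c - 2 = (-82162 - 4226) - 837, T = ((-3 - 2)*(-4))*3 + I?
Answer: 86478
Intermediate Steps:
T = 60 (T = ((-3 - 2)*(-4))*3 + 0 = -5*(-4)*3 + 0 = 20*3 + 0 = 60 + 0 = 60)
c = -87223 (c = 2 + ((-82162 - 4226) - 837) = 2 + (-86388 - 837) = 2 - 87225 = -87223)
m = 127938 (m = -87223 + 215161 = 127938)
z(T, -691) + m = 60*(-691) + 127938 = -41460 + 127938 = 86478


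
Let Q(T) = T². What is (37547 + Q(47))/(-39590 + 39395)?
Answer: -13252/65 ≈ -203.88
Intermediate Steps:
(37547 + Q(47))/(-39590 + 39395) = (37547 + 47²)/(-39590 + 39395) = (37547 + 2209)/(-195) = 39756*(-1/195) = -13252/65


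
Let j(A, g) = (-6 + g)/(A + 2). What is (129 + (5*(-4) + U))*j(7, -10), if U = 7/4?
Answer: -1772/9 ≈ -196.89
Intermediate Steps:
U = 7/4 (U = 7*(¼) = 7/4 ≈ 1.7500)
j(A, g) = (-6 + g)/(2 + A)
(129 + (5*(-4) + U))*j(7, -10) = (129 + (5*(-4) + 7/4))*((-6 - 10)/(2 + 7)) = (129 + (-20 + 7/4))*(-16/9) = (129 - 73/4)*((⅑)*(-16)) = (443/4)*(-16/9) = -1772/9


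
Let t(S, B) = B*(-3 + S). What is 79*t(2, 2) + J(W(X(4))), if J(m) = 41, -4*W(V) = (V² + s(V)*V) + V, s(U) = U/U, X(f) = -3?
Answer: -117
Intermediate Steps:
s(U) = 1
W(V) = -V/2 - V²/4 (W(V) = -((V² + 1*V) + V)/4 = -((V² + V) + V)/4 = -((V + V²) + V)/4 = -(V² + 2*V)/4 = -V/2 - V²/4)
79*t(2, 2) + J(W(X(4))) = 79*(2*(-3 + 2)) + 41 = 79*(2*(-1)) + 41 = 79*(-2) + 41 = -158 + 41 = -117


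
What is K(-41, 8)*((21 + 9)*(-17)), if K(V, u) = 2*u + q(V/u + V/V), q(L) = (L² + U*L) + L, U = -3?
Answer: -673455/32 ≈ -21045.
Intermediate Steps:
q(L) = L² - 2*L (q(L) = (L² - 3*L) + L = L² - 2*L)
K(V, u) = 2*u + (1 + V/u)*(-1 + V/u) (K(V, u) = 2*u + (V/u + V/V)*(-2 + (V/u + V/V)) = 2*u + (V/u + 1)*(-2 + (V/u + 1)) = 2*u + (1 + V/u)*(-2 + (1 + V/u)) = 2*u + (1 + V/u)*(-1 + V/u))
K(-41, 8)*((21 + 9)*(-17)) = (-1 + 2*8 + (-41)²/8²)*((21 + 9)*(-17)) = (-1 + 16 + 1681*(1/64))*(30*(-17)) = (-1 + 16 + 1681/64)*(-510) = (2641/64)*(-510) = -673455/32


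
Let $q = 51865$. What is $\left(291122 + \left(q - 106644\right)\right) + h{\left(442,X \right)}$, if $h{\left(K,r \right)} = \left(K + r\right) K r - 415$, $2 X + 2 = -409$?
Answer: $- \frac{42491207}{2} \approx -2.1246 \cdot 10^{7}$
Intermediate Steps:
$X = - \frac{411}{2}$ ($X = -1 + \frac{1}{2} \left(-409\right) = -1 - \frac{409}{2} = - \frac{411}{2} \approx -205.5$)
$h{\left(K,r \right)} = -415 + K r \left(K + r\right)$ ($h{\left(K,r \right)} = K \left(K + r\right) r - 415 = K r \left(K + r\right) - 415 = -415 + K r \left(K + r\right)$)
$\left(291122 + \left(q - 106644\right)\right) + h{\left(442,X \right)} = \left(291122 + \left(51865 - 106644\right)\right) - \left(415 + 40147302 - \frac{37331541}{2}\right) = \left(291122 - 54779\right) - \frac{42963893}{2} = 236343 - \frac{42963893}{2} = - \frac{42491207}{2}$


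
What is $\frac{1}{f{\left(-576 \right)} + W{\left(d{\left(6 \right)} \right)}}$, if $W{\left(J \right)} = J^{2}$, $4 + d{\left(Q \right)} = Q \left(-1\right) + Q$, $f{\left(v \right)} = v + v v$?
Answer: $\frac{1}{331216} \approx 3.0192 \cdot 10^{-6}$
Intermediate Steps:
$f{\left(v \right)} = v + v^{2}$
$d{\left(Q \right)} = -4$ ($d{\left(Q \right)} = -4 + \left(Q \left(-1\right) + Q\right) = -4 + \left(- Q + Q\right) = -4 + 0 = -4$)
$\frac{1}{f{\left(-576 \right)} + W{\left(d{\left(6 \right)} \right)}} = \frac{1}{- 576 \left(1 - 576\right) + \left(-4\right)^{2}} = \frac{1}{\left(-576\right) \left(-575\right) + 16} = \frac{1}{331200 + 16} = \frac{1}{331216}$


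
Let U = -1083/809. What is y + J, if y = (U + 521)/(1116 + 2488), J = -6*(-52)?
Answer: 455049419/1457818 ≈ 312.14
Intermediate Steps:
J = 312
U = -1083/809 (U = -1083*1/809 = -1083/809 ≈ -1.3387)
y = 210203/1457818 (y = (-1083/809 + 521)/(1116 + 2488) = (420406/809)/3604 = (420406/809)*(1/3604) = 210203/1457818 ≈ 0.14419)
y + J = 210203/1457818 + 312 = 455049419/1457818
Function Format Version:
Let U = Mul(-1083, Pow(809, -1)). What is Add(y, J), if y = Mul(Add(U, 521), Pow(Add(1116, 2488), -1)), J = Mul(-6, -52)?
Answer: Rational(455049419, 1457818) ≈ 312.14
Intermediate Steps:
J = 312
U = Rational(-1083, 809) (U = Mul(-1083, Rational(1, 809)) = Rational(-1083, 809) ≈ -1.3387)
y = Rational(210203, 1457818) (y = Mul(Add(Rational(-1083, 809), 521), Pow(Add(1116, 2488), -1)) = Mul(Rational(420406, 809), Pow(3604, -1)) = Mul(Rational(420406, 809), Rational(1, 3604)) = Rational(210203, 1457818) ≈ 0.14419)
Add(y, J) = Add(Rational(210203, 1457818), 312) = Rational(455049419, 1457818)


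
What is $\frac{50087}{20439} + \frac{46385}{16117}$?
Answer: $\frac{1755315194}{329415363} \approx 5.3286$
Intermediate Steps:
$\frac{50087}{20439} + \frac{46385}{16117} = \frac{1755315194}{329415363}$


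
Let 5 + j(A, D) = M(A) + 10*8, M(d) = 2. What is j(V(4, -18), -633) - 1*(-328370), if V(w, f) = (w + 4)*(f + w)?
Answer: 328447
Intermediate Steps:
V(w, f) = (4 + w)*(f + w)
j(A, D) = 77 (j(A, D) = -5 + (2 + 10*8) = -5 + (2 + 80) = -5 + 82 = 77)
j(V(4, -18), -633) - 1*(-328370) = 77 - 1*(-328370) = 77 + 328370 = 328447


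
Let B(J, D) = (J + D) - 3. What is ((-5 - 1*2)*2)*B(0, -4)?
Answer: 98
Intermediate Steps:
B(J, D) = -3 + D + J (B(J, D) = (D + J) - 3 = -3 + D + J)
((-5 - 1*2)*2)*B(0, -4) = ((-5 - 1*2)*2)*(-3 - 4 + 0) = ((-5 - 2)*2)*(-7) = -7*2*(-7) = -14*(-7) = 98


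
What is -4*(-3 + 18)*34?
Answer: -2040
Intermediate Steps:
-4*(-3 + 18)*34 = -4*15*34 = -60*34 = -2040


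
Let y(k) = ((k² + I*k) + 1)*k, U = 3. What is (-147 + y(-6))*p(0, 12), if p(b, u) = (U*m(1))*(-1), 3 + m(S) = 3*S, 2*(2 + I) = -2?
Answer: 0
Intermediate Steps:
I = -3 (I = -2 + (½)*(-2) = -2 - 1 = -3)
m(S) = -3 + 3*S
p(b, u) = 0 (p(b, u) = (3*(-3 + 3*1))*(-1) = (3*(-3 + 3))*(-1) = (3*0)*(-1) = 0*(-1) = 0)
y(k) = k*(1 + k² - 3*k) (y(k) = ((k² - 3*k) + 1)*k = (1 + k² - 3*k)*k = k*(1 + k² - 3*k))
(-147 + y(-6))*p(0, 12) = (-147 - 6*(1 + (-6)² - 3*(-6)))*0 = (-147 - 6*(1 + 36 + 18))*0 = (-147 - 6*55)*0 = (-147 - 330)*0 = -477*0 = 0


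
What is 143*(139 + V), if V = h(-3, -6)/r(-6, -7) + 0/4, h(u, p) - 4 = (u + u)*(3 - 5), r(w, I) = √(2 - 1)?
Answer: 22165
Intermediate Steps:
r(w, I) = 1 (r(w, I) = √1 = 1)
h(u, p) = 4 - 4*u (h(u, p) = 4 + (u + u)*(3 - 5) = 4 + (2*u)*(-2) = 4 - 4*u)
V = 16 (V = (4 - 4*(-3))/1 + 0/4 = (4 + 12)*1 + 0*(¼) = 16*1 + 0 = 16 + 0 = 16)
143*(139 + V) = 143*(139 + 16) = 143*155 = 22165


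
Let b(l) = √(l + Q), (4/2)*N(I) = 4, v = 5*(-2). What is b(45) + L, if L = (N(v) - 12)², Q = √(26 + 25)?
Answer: 100 + √(45 + √51) ≈ 107.22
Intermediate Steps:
v = -10
N(I) = 2 (N(I) = (½)*4 = 2)
Q = √51 ≈ 7.1414
b(l) = √(l + √51)
L = 100 (L = (2 - 12)² = (-10)² = 100)
b(45) + L = √(45 + √51) + 100 = 100 + √(45 + √51)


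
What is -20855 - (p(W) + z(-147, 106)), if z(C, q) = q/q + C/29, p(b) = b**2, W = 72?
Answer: -755013/29 ≈ -26035.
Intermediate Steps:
z(C, q) = 1 + C/29 (z(C, q) = 1 + C*(1/29) = 1 + C/29)
-20855 - (p(W) + z(-147, 106)) = -20855 - (72**2 + (1 + (1/29)*(-147))) = -20855 - (5184 + (1 - 147/29)) = -20855 - (5184 - 118/29) = -20855 - 1*150218/29 = -20855 - 150218/29 = -755013/29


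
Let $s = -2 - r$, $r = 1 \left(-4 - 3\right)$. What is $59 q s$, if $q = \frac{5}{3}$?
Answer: $\frac{1475}{3} \approx 491.67$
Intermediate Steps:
$r = -7$ ($r = 1 \left(-7\right) = -7$)
$q = \frac{5}{3}$ ($q = 5 \cdot \frac{1}{3} = \frac{5}{3} \approx 1.6667$)
$s = 5$ ($s = -2 - -7 = -2 + 7 = 5$)
$59 q s = 59 \cdot \frac{5}{3} \cdot 5 = 59 \cdot \frac{25}{3} = \frac{1475}{3}$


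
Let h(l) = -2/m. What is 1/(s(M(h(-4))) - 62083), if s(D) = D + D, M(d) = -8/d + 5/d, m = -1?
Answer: -1/62086 ≈ -1.6107e-5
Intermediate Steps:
h(l) = 2 (h(l) = -2/(-1) = -2*(-1) = 2)
M(d) = -3/d
s(D) = 2*D
1/(s(M(h(-4))) - 62083) = 1/(2*(-3/2) - 62083) = 1/(-3 - 62083) = 1/(-62086) = -1/62086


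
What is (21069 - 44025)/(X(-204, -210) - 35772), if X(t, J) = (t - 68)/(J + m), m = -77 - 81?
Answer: 527988/822739 ≈ 0.64174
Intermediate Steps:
m = -158
X(t, J) = (-68 + t)/(-158 + J) (X(t, J) = (t - 68)/(J - 158) = (-68 + t)/(-158 + J))
(21069 - 44025)/(X(-204, -210) - 35772) = (21069 - 44025)/((-68 - 204)/(-158 - 210) - 35772) = -22956/(-272/(-368) - 35772) = -22956/(-1/368*(-272) - 35772) = -22956/(17/23 - 35772) = -22956/(-822739/23) = -22956*(-23/822739) = 527988/822739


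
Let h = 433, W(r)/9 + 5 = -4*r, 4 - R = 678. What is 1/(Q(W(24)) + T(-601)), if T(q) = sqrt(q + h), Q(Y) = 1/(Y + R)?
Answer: -1583/420989353 - 5011778*I*sqrt(42)/420989353 ≈ -3.7602e-6 - 0.077152*I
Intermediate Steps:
R = -674 (R = 4 - 1*678 = 4 - 678 = -674)
W(r) = -45 - 36*r (W(r) = -45 + 9*(-4*r) = -45 - 36*r)
Q(Y) = 1/(-674 + Y) (Q(Y) = 1/(Y - 674) = 1/(-674 + Y))
T(q) = sqrt(433 + q) (T(q) = sqrt(q + 433) = sqrt(433 + q))
1/(Q(W(24)) + T(-601)) = 1/(1/(-674 + (-45 - 36*24)) + sqrt(433 - 601)) = 1/(1/(-674 + (-45 - 864)) + sqrt(-168)) = 1/(1/(-674 - 909) + 2*I*sqrt(42)) = 1/(1/(-1583) + 2*I*sqrt(42)) = 1/(-1/1583 + 2*I*sqrt(42))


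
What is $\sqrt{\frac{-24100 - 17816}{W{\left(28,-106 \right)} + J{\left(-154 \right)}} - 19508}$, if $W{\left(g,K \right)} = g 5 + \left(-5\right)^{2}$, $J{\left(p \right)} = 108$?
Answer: $\frac{60 i \sqrt{923}}{13} \approx 140.22 i$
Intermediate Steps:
$W{\left(g,K \right)} = 25 + 5 g$ ($W{\left(g,K \right)} = 5 g + 25 = 25 + 5 g$)
$\sqrt{\frac{-24100 - 17816}{W{\left(28,-106 \right)} + J{\left(-154 \right)}} - 19508} = \sqrt{\frac{-24100 - 17816}{\left(25 + 5 \cdot 28\right) + 108} - 19508} = \sqrt{- \frac{41916}{\left(25 + 140\right) + 108} - 19508} = \sqrt{- \frac{41916}{165 + 108} - 19508} = \sqrt{- \frac{41916}{273} - 19508} = \sqrt{\left(-41916\right) \frac{1}{273} - 19508} = \sqrt{- \frac{1996}{13} - 19508} = \sqrt{- \frac{255600}{13}} = \frac{60 i \sqrt{923}}{13}$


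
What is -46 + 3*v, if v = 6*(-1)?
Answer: -64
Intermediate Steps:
v = -6
-46 + 3*v = -46 + 3*(-6) = -46 - 18 = -64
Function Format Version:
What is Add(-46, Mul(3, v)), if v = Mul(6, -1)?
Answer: -64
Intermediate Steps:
v = -6
Add(-46, Mul(3, v)) = Add(-46, Mul(3, -6)) = Add(-46, -18) = -64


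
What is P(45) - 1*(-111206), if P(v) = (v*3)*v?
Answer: 117281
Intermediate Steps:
P(v) = 3*v² (P(v) = (3*v)*v = 3*v²)
P(45) - 1*(-111206) = 3*45² - 1*(-111206) = 3*2025 + 111206 = 6075 + 111206 = 117281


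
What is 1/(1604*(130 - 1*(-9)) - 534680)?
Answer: -1/311724 ≈ -3.2080e-6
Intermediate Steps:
1/(1604*(130 - 1*(-9)) - 534680) = 1/(1604*(130 + 9) - 534680) = 1/(1604*139 - 534680) = 1/(222956 - 534680) = 1/(-311724) = -1/311724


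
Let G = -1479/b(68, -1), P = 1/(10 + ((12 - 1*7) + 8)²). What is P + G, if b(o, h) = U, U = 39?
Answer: -88234/2327 ≈ -37.917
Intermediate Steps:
b(o, h) = 39
P = 1/179 (P = 1/(10 + ((12 - 7) + 8)²) = 1/(10 + (5 + 8)²) = 1/(10 + 13²) = 1/(10 + 169) = 1/179 ≈ 0.0055866)
G = -493/13 (G = -1479/39 = -1479*1/39 = -493/13 ≈ -37.923)
P + G = 1/179 - 493/13 = -88234/2327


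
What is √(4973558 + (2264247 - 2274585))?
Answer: 2*√1240805 ≈ 2227.8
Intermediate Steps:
√(4973558 + (2264247 - 2274585)) = √(4973558 - 10338) = √4963220 = 2*√1240805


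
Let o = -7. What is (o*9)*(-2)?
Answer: 126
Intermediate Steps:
(o*9)*(-2) = -7*9*(-2) = -63*(-2) = 126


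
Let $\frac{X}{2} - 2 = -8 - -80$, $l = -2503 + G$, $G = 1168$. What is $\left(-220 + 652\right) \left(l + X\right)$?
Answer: $-512784$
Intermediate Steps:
$l = -1335$ ($l = -2503 + 1168 = -1335$)
$X = 148$ ($X = 4 + 2 \left(-8 - -80\right) = 4 + 2 \left(-8 + 80\right) = 4 + 2 \cdot 72 = 4 + 144 = 148$)
$\left(-220 + 652\right) \left(l + X\right) = \left(-220 + 652\right) \left(-1335 + 148\right) = 432 \left(-1187\right) = -512784$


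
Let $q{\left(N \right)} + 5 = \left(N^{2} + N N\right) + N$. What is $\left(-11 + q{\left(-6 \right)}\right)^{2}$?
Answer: $2500$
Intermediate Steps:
$q{\left(N \right)} = -5 + N + 2 N^{2}$ ($q{\left(N \right)} = -5 + \left(\left(N^{2} + N N\right) + N\right) = -5 + \left(\left(N^{2} + N^{2}\right) + N\right) = -5 + \left(2 N^{2} + N\right) = -5 + \left(N + 2 N^{2}\right) = -5 + N + 2 N^{2}$)
$\left(-11 + q{\left(-6 \right)}\right)^{2} = \left(-11 - \left(11 - 72\right)\right)^{2} = \left(-11 - -61\right)^{2} = \left(-11 + 61\right)^{2} = 50^{2} = 2500$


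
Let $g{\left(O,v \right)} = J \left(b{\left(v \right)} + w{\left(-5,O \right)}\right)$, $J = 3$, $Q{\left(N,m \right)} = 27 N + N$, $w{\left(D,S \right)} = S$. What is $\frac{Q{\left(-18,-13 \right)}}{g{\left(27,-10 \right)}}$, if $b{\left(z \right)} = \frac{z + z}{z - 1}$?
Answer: $- \frac{1848}{317} \approx -5.8297$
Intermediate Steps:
$Q{\left(N,m \right)} = 28 N$
$b{\left(z \right)} = \frac{2 z}{-1 + z}$
$g{\left(O,v \right)} = 3 O + \frac{6 v}{-1 + v}$ ($g{\left(O,v \right)} = 3 \left(\frac{2 v}{-1 + v} + O\right) = 3 \left(O + \frac{2 v}{-1 + v}\right) = 3 O + \frac{6 v}{-1 + v}$)
$\frac{Q{\left(-18,-13 \right)}}{g{\left(27,-10 \right)}} = \frac{28 \left(-18\right)}{3 \frac{1}{-1 - 10} \left(2 \left(-10\right) + 27 \left(-1 - 10\right)\right)} = - \frac{504}{3 \frac{1}{-11} \left(-20 + 27 \left(-11\right)\right)} = - \frac{504}{3 \left(- \frac{1}{11}\right) \left(-20 - 297\right)} = - \frac{504}{3 \left(- \frac{1}{11}\right) \left(-317\right)} = - \frac{504}{\frac{951}{11}} = \left(-504\right) \frac{11}{951} = - \frac{1848}{317}$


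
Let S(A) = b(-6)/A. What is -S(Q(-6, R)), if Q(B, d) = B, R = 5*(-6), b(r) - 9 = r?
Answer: 1/2 ≈ 0.50000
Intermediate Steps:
b(r) = 9 + r
R = -30
S(A) = 3/A (S(A) = (9 - 6)/A = 3/A)
-S(Q(-6, R)) = -3/(-6) = -3*(-1)/6 = -1*(-1/2) = 1/2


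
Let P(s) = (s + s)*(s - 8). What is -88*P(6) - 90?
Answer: 2022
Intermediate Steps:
P(s) = 2*s*(-8 + s) (P(s) = (2*s)*(-8 + s) = 2*s*(-8 + s))
-88*P(6) - 90 = -176*6*(-8 + 6) - 90 = -176*6*(-2) - 90 = -88*(-24) - 90 = 2112 - 90 = 2022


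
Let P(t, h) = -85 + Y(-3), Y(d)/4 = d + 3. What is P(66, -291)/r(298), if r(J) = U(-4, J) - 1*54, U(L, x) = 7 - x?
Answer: 17/69 ≈ 0.24638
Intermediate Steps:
Y(d) = 12 + 4*d (Y(d) = 4*(d + 3) = 4*(3 + d) = 12 + 4*d)
r(J) = -47 - J (r(J) = (7 - J) - 1*54 = (7 - J) - 54 = -47 - J)
P(t, h) = -85 (P(t, h) = -85 + (12 + 4*(-3)) = -85 + (12 - 12) = -85 + 0 = -85)
P(66, -291)/r(298) = -85/(-47 - 1*298) = -85/(-47 - 298) = -85/(-345) = -85*(-1/345) = 17/69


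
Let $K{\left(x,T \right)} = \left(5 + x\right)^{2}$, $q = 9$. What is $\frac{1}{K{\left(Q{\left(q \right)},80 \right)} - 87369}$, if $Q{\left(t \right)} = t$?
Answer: $- \frac{1}{87173} \approx -1.1471 \cdot 10^{-5}$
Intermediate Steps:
$\frac{1}{K{\left(Q{\left(q \right)},80 \right)} - 87369} = \frac{1}{\left(5 + 9\right)^{2} - 87369} = \frac{1}{14^{2} - 87369} = \frac{1}{196 - 87369} = \frac{1}{-87173} = - \frac{1}{87173}$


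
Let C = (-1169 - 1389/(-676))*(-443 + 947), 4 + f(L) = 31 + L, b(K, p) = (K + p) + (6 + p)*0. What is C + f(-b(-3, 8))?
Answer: -99392012/169 ≈ -5.8812e+5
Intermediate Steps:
b(K, p) = K + p (b(K, p) = (K + p) + 0 = K + p)
f(L) = 27 + L (f(L) = -4 + (31 + L) = 27 + L)
C = -99395730/169 (C = (-1169 - 1389*(-1/676))*504 = (-1169 + 1389/676)*504 = -788855/676*504 = -99395730/169 ≈ -5.8814e+5)
C + f(-b(-3, 8)) = -99395730/169 + (27 - (-3 + 8)) = -99395730/169 + (27 - 1*5) = -99395730/169 + (27 - 5) = -99395730/169 + 22 = -99392012/169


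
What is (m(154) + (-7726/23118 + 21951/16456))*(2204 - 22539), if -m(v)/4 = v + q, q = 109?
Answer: 4065290170710545/190214904 ≈ 2.1372e+7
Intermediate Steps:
m(v) = -436 - 4*v (m(v) = -4*(v + 109) = -4*(109 + v) = -436 - 4*v)
(m(154) + (-7726/23118 + 21951/16456))*(2204 - 22539) = ((-436 - 4*154) + (-7726/23118 + 21951/16456))*(2204 - 22539) = ((-436 - 616) + (-7726*1/23118 + 21951*(1/16456)))*(-20335) = (-1052 + (-3863/11559 + 21951/16456))*(-20335) = (-1052 + 190162081/190214904)*(-20335) = -199915916927/190214904*(-20335) = 4065290170710545/190214904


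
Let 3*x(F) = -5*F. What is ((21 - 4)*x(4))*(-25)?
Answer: 8500/3 ≈ 2833.3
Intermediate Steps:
x(F) = -5*F/3 (x(F) = (-5*F)/3 = -5*F/3)
((21 - 4)*x(4))*(-25) = ((21 - 4)*(-5/3*4))*(-25) = (17*(-20/3))*(-25) = -340/3*(-25) = 8500/3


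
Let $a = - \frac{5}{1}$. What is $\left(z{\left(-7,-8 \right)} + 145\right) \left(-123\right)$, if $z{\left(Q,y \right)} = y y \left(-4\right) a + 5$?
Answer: $-175890$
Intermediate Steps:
$a = -5$ ($a = \left(-5\right) 1 = -5$)
$z{\left(Q,y \right)} = 5 + 20 y^{2}$ ($z{\left(Q,y \right)} = y y \left(-4\right) \left(-5\right) + 5 = y - 4 y \left(-5\right) + 5 = y 20 y + 5 = 20 y^{2} + 5 = 5 + 20 y^{2}$)
$\left(z{\left(-7,-8 \right)} + 145\right) \left(-123\right) = \left(\left(5 + 20 \left(-8\right)^{2}\right) + 145\right) \left(-123\right) = \left(\left(5 + 20 \cdot 64\right) + 145\right) \left(-123\right) = \left(\left(5 + 1280\right) + 145\right) \left(-123\right) = \left(1285 + 145\right) \left(-123\right) = 1430 \left(-123\right) = -175890$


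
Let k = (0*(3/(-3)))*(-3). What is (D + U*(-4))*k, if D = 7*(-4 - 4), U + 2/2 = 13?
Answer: 0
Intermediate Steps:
U = 12 (U = -1 + 13 = 12)
k = 0 (k = (0*(3*(-⅓)))*(-3) = (0*(-1))*(-3) = 0*(-3) = 0)
D = -56 (D = 7*(-8) = -56)
(D + U*(-4))*k = (-56 + 12*(-4))*0 = (-56 - 48)*0 = -104*0 = 0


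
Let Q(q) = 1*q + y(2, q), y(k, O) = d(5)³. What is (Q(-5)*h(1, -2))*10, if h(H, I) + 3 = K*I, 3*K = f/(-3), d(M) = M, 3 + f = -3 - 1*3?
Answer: -6000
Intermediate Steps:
f = -9 (f = -3 + (-3 - 1*3) = -3 + (-3 - 3) = -3 - 6 = -9)
y(k, O) = 125 (y(k, O) = 5³ = 125)
Q(q) = 125 + q (Q(q) = 1*q + 125 = q + 125 = 125 + q)
K = 1 (K = (-9/(-3))/3 = (-9*(-⅓))/3 = (⅓)*3 = 1)
h(H, I) = -3 + I (h(H, I) = -3 + 1*I = -3 + I)
(Q(-5)*h(1, -2))*10 = ((125 - 5)*(-3 - 2))*10 = (120*(-5))*10 = -600*10 = -6000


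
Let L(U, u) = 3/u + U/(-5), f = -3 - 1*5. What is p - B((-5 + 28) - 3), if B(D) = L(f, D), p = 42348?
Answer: 169385/4 ≈ 42346.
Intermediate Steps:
f = -8 (f = -3 - 5 = -8)
L(U, u) = 3/u - U/5 (L(U, u) = 3/u + U*(-1/5) = 3/u - U/5)
B(D) = 8/5 + 3/D (B(D) = 3/D - 1/5*(-8) = 3/D + 8/5 = 8/5 + 3/D)
p - B((-5 + 28) - 3) = 42348 - (8/5 + 3/((-5 + 28) - 3)) = 42348 - (8/5 + 3/(23 - 3)) = 42348 - (8/5 + 3/20) = 42348 - 1*7/4 = 42348 - 7/4 = 169385/4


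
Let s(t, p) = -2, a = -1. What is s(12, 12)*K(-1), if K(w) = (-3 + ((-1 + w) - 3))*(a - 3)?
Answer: -64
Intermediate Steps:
K(w) = 28 - 4*w (K(w) = (-3 + ((-1 + w) - 3))*(-1 - 3) = (-3 + (-4 + w))*(-4) = (-7 + w)*(-4) = 28 - 4*w)
s(12, 12)*K(-1) = -2*(28 - 4*(-1)) = -2*(28 + 4) = -2*32 = -64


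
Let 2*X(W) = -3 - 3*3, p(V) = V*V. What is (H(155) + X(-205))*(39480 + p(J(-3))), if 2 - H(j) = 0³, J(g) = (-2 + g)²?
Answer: -160420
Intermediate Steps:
H(j) = 2 (H(j) = 2 - 1*0³ = 2 - 1*0 = 2 + 0 = 2)
p(V) = V²
X(W) = -6 (X(W) = (-3 - 3*3)/2 = (-3 - 9)/2 = (½)*(-12) = -6)
(H(155) + X(-205))*(39480 + p(J(-3))) = (2 - 6)*(39480 + ((-2 - 3)²)²) = -4*(39480 + ((-5)²)²) = -4*(39480 + 25²) = -4*(39480 + 625) = -4*40105 = -160420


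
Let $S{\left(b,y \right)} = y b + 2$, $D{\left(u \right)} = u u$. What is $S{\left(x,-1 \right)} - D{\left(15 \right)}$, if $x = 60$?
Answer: $-283$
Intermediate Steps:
$D{\left(u \right)} = u^{2}$
$S{\left(b,y \right)} = 2 + b y$ ($S{\left(b,y \right)} = b y + 2 = 2 + b y$)
$S{\left(x,-1 \right)} - D{\left(15 \right)} = \left(2 + 60 \left(-1\right)\right) - 15^{2} = \left(2 - 60\right) - 225 = -58 - 225 = -283$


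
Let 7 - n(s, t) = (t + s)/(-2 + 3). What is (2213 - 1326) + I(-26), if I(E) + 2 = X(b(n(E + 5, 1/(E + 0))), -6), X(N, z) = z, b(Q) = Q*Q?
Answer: 879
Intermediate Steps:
n(s, t) = 7 - s - t (n(s, t) = 7 - (t + s)/(-2 + 3) = 7 - (s + t)/1 = 7 - (s + t) = 7 + (-s - t) = 7 - s - t)
b(Q) = Q²
I(E) = -8 (I(E) = -2 - 6 = -8)
(2213 - 1326) + I(-26) = (2213 - 1326) - 8 = 887 - 8 = 879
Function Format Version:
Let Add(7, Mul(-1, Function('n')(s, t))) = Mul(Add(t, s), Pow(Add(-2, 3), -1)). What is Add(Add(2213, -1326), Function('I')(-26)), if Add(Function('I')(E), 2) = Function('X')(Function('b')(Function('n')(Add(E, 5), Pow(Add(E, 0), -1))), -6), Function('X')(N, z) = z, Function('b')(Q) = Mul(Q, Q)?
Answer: 879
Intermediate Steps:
Function('n')(s, t) = Add(7, Mul(-1, s), Mul(-1, t)) (Function('n')(s, t) = Add(7, Mul(-1, Mul(Add(t, s), Pow(Add(-2, 3), -1)))) = Add(7, Mul(-1, Mul(Add(s, t), Pow(1, -1)))) = Add(7, Mul(-1, Mul(Add(s, t), 1))) = Add(7, Mul(-1, Add(s, t))) = Add(7, Add(Mul(-1, s), Mul(-1, t))) = Add(7, Mul(-1, s), Mul(-1, t)))
Function('b')(Q) = Pow(Q, 2)
Function('I')(E) = -8 (Function('I')(E) = Add(-2, -6) = -8)
Add(Add(2213, -1326), Function('I')(-26)) = Add(Add(2213, -1326), -8) = Add(887, -8) = 879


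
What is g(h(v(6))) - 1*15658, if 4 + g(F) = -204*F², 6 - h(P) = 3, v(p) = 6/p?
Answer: -17498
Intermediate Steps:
h(P) = 3 (h(P) = 6 - 1*3 = 6 - 3 = 3)
g(F) = -4 - 204*F²
g(h(v(6))) - 1*15658 = (-4 - 204*3²) - 1*15658 = (-4 - 204*9) - 15658 = (-4 - 1836) - 15658 = -1840 - 15658 = -17498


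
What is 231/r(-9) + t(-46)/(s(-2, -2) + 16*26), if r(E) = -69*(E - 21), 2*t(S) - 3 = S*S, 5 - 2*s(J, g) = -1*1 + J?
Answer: 50893/19320 ≈ 2.6342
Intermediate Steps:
s(J, g) = 3 - J/2 (s(J, g) = 5/2 - (-1*1 + J)/2 = 5/2 - (-1 + J)/2 = 5/2 + (½ - J/2) = 3 - J/2)
t(S) = 3/2 + S²/2 (t(S) = 3/2 + (S*S)/2 = 3/2 + S²/2)
r(E) = 1449 - 69*E (r(E) = -69*(-21 + E) = 1449 - 69*E)
231/r(-9) + t(-46)/(s(-2, -2) + 16*26) = 231/(1449 - 69*(-9)) + (3/2 + (½)*(-46)²)/((3 - ½*(-2)) + 16*26) = 231/(1449 + 621) + (3/2 + (½)*2116)/((3 + 1) + 416) = 231/2070 + (3/2 + 1058)/(4 + 416) = 231*(1/2070) + (2119/2)/420 = 77/690 + (2119/2)*(1/420) = 77/690 + 2119/840 = 50893/19320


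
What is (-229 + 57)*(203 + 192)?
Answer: -67940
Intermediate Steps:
(-229 + 57)*(203 + 192) = -172*395 = -67940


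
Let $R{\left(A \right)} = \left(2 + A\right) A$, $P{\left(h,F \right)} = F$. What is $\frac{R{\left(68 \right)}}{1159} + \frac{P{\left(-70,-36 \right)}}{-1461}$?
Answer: $\frac{2332028}{564433} \approx 4.1316$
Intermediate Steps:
$R{\left(A \right)} = A \left(2 + A\right)$
$\frac{R{\left(68 \right)}}{1159} + \frac{P{\left(-70,-36 \right)}}{-1461} = \frac{68 \left(2 + 68\right)}{1159} - \frac{36}{-1461} = 68 \cdot 70 \cdot \frac{1}{1159} - - \frac{12}{487} = 4760 \cdot \frac{1}{1159} + \frac{12}{487} = \frac{4760}{1159} + \frac{12}{487} = \frac{2332028}{564433}$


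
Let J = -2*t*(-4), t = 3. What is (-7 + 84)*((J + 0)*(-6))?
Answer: -11088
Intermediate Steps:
J = 24 (J = -2*3*(-4) = -6*(-4) = 24)
(-7 + 84)*((J + 0)*(-6)) = (-7 + 84)*((24 + 0)*(-6)) = 77*(24*(-6)) = 77*(-144) = -11088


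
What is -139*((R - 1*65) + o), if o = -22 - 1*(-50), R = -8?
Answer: 6255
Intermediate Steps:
o = 28 (o = -22 + 50 = 28)
-139*((R - 1*65) + o) = -139*((-8 - 1*65) + 28) = -139*((-8 - 65) + 28) = -139*(-73 + 28) = -139*(-45) = 6255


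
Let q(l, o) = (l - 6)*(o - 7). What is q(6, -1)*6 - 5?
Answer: -5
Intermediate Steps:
q(l, o) = (-7 + o)*(-6 + l) (q(l, o) = (-6 + l)*(-7 + o) = (-7 + o)*(-6 + l))
q(6, -1)*6 - 5 = (42 - 7*6 - 6*(-1) + 6*(-1))*6 - 5 = (42 - 42 + 6 - 6)*6 - 5 = 0*6 - 5 = 0 - 5 = -5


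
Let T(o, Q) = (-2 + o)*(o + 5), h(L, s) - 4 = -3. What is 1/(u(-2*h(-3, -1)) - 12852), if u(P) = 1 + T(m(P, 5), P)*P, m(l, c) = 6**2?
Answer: -1/15639 ≈ -6.3943e-5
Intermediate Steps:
m(l, c) = 36
h(L, s) = 1 (h(L, s) = 4 - 3 = 1)
T(o, Q) = (-2 + o)*(5 + o)
u(P) = 1 + 1394*P (u(P) = 1 + (-10 + 36**2 + 3*36)*P = 1 + (-10 + 1296 + 108)*P = 1 + 1394*P)
1/(u(-2*h(-3, -1)) - 12852) = 1/((1 + 1394*(-2*1)) - 12852) = 1/((1 + 1394*(-2)) - 12852) = 1/((1 - 2788) - 12852) = 1/(-2787 - 12852) = 1/(-15639) = -1/15639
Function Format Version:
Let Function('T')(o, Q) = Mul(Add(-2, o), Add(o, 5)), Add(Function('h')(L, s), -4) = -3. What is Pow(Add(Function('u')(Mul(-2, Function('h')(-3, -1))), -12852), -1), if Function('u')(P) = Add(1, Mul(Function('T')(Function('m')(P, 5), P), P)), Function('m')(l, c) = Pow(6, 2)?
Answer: Rational(-1, 15639) ≈ -6.3943e-5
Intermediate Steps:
Function('m')(l, c) = 36
Function('h')(L, s) = 1 (Function('h')(L, s) = Add(4, -3) = 1)
Function('T')(o, Q) = Mul(Add(-2, o), Add(5, o))
Function('u')(P) = Add(1, Mul(1394, P)) (Function('u')(P) = Add(1, Mul(Add(-10, Pow(36, 2), Mul(3, 36)), P)) = Add(1, Mul(Add(-10, 1296, 108), P)) = Add(1, Mul(1394, P)))
Pow(Add(Function('u')(Mul(-2, Function('h')(-3, -1))), -12852), -1) = Pow(Add(Add(1, Mul(1394, Mul(-2, 1))), -12852), -1) = Pow(Add(Add(1, Mul(1394, -2)), -12852), -1) = Pow(Add(Add(1, -2788), -12852), -1) = Pow(Add(-2787, -12852), -1) = Pow(-15639, -1) = Rational(-1, 15639)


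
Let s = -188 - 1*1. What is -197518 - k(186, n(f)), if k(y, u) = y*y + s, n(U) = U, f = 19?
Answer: -231925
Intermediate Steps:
s = -189 (s = -188 - 1 = -189)
k(y, u) = -189 + y**2 (k(y, u) = y*y - 189 = y**2 - 189 = -189 + y**2)
-197518 - k(186, n(f)) = -197518 - (-189 + 186**2) = -197518 - (-189 + 34596) = -197518 - 1*34407 = -197518 - 34407 = -231925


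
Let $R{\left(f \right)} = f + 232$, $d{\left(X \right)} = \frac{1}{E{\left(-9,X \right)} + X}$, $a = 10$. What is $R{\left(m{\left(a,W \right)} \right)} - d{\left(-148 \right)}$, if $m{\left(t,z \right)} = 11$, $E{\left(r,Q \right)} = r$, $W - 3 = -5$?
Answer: $\frac{38152}{157} \approx 243.01$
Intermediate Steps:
$W = -2$ ($W = 3 - 5 = -2$)
$d{\left(X \right)} = \frac{1}{-9 + X}$
$R{\left(f \right)} = 232 + f$
$R{\left(m{\left(a,W \right)} \right)} - d{\left(-148 \right)} = \left(232 + 11\right) - \frac{1}{-9 - 148} = 243 - \frac{1}{-157} = 243 - - \frac{1}{157} = 243 + \frac{1}{157} = \frac{38152}{157}$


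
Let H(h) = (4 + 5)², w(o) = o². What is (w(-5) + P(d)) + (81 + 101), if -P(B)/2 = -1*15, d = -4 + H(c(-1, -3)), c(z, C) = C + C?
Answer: 237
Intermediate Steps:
c(z, C) = 2*C
H(h) = 81 (H(h) = 9² = 81)
d = 77 (d = -4 + 81 = 77)
P(B) = 30 (P(B) = -(-2)*15 = -2*(-15) = 30)
(w(-5) + P(d)) + (81 + 101) = ((-5)² + 30) + (81 + 101) = (25 + 30) + 182 = 55 + 182 = 237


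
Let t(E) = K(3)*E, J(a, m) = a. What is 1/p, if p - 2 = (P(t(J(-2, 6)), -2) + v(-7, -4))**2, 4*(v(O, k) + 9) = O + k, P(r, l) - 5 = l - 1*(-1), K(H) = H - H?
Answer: 16/993 ≈ 0.016113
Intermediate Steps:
K(H) = 0
t(E) = 0 (t(E) = 0*E = 0)
P(r, l) = 6 + l (P(r, l) = 5 + (l - 1*(-1)) = 5 + (l + 1) = 5 + (1 + l) = 6 + l)
v(O, k) = -9 + O/4 + k/4 (v(O, k) = -9 + (O + k)/4 = -9 + (O/4 + k/4) = -9 + O/4 + k/4)
p = 993/16 (p = 2 + ((6 - 2) + (-9 + (1/4)*(-7) + (1/4)*(-4)))**2 = 2 + (4 + (-9 - 7/4 - 1))**2 = 2 + (4 - 47/4)**2 = 2 + (-31/4)**2 = 2 + 961/16 = 993/16 ≈ 62.063)
1/p = 1/(993/16) = 16/993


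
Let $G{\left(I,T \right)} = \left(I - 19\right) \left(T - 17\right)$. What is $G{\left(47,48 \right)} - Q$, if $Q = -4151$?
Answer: $5019$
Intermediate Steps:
$G{\left(I,T \right)} = \left(-19 + I\right) \left(-17 + T\right)$
$G{\left(47,48 \right)} - Q = \left(323 - 912 - 799 + 47 \cdot 48\right) - -4151 = \left(323 - 912 - 799 + 2256\right) + 4151 = 868 + 4151 = 5019$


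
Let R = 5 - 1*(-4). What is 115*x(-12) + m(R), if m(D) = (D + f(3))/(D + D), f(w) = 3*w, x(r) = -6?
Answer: -689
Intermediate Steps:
R = 9 (R = 5 + 4 = 9)
m(D) = (9 + D)/(2*D) (m(D) = (D + 3*3)/(D + D) = (D + 9)/((2*D)) = (9 + D)*(1/(2*D)) = (9 + D)/(2*D))
115*x(-12) + m(R) = 115*(-6) + (1/2)*(9 + 9)/9 = -690 + (1/2)*(1/9)*18 = -690 + 1 = -689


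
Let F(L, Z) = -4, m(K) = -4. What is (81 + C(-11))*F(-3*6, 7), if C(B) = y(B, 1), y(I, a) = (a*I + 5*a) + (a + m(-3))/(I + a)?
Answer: -1506/5 ≈ -301.20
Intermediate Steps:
y(I, a) = 5*a + I*a + (-4 + a)/(I + a) (y(I, a) = (a*I + 5*a) + (a - 4)/(I + a) = (I*a + 5*a) + (-4 + a)/(I + a) = (5*a + I*a) + (-4 + a)/(I + a) = 5*a + I*a + (-4 + a)/(I + a))
C(B) = (2 + B² + 6*B)/(1 + B) (C(B) = (-4 + 1 + 5*1² + B*1² + 1*B² + 5*B*1)/(B + 1) = (-4 + 1 + 5*1 + B*1 + B² + 5*B)/(1 + B) = (-4 + 1 + 5 + B + B² + 5*B)/(1 + B) = (2 + B² + 6*B)/(1 + B))
(81 + C(-11))*F(-3*6, 7) = (81 + (2 + (-11)² + 6*(-11))/(1 - 11))*(-4) = (81 + (2 + 121 - 66)/(-10))*(-4) = (81 - ⅒*57)*(-4) = (81 - 57/10)*(-4) = (753/10)*(-4) = -1506/5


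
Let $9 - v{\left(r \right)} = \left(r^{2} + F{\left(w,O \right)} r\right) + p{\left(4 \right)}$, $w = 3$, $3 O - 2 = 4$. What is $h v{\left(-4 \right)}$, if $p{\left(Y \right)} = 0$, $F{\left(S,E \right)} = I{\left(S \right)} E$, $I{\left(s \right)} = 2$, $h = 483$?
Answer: $4347$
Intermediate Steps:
$O = 2$ ($O = \frac{2}{3} + \frac{1}{3} \cdot 4 = \frac{2}{3} + \frac{4}{3} = 2$)
$F{\left(S,E \right)} = 2 E$
$v{\left(r \right)} = 9 - r^{2} - 4 r$ ($v{\left(r \right)} = 9 - \left(\left(r^{2} + 2 \cdot 2 r\right) + 0\right) = 9 - \left(\left(r^{2} + 4 r\right) + 0\right) = 9 - \left(r^{2} + 4 r\right) = 9 - r^{2} - 4 r$)
$h v{\left(-4 \right)} = 483 \left(9 - \left(-4\right)^{2} - -16\right) = 483 \left(9 - 16 + 16\right) = 483 \cdot 9 = 4347$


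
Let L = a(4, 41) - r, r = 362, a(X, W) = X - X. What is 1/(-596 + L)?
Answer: -1/958 ≈ -0.0010438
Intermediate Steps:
a(X, W) = 0
L = -362 (L = 0 - 1*362 = 0 - 362 = -362)
1/(-596 + L) = 1/(-596 - 362) = 1/(-958) = -1/958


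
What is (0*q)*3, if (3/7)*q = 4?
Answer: 0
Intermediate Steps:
q = 28/3 (q = (7/3)*4 = 28/3 ≈ 9.3333)
(0*q)*3 = (0*(28/3))*3 = 0*3 = 0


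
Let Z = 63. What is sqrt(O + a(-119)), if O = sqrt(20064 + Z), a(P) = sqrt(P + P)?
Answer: sqrt(sqrt(20127) + I*sqrt(238)) ≈ 11.928 + 0.64666*I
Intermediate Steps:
a(P) = sqrt(2)*sqrt(P) (a(P) = sqrt(2*P) = sqrt(2)*sqrt(P))
O = sqrt(20127) (O = sqrt(20064 + 63) = sqrt(20127) ≈ 141.87)
sqrt(O + a(-119)) = sqrt(sqrt(20127) + sqrt(2)*sqrt(-119)) = sqrt(sqrt(20127) + sqrt(2)*(I*sqrt(119))) = sqrt(sqrt(20127) + I*sqrt(238))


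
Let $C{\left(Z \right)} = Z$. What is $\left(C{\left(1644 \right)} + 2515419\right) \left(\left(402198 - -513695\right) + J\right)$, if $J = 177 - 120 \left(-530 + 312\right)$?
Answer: $2371652270490$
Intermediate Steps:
$J = 26337$ ($J = 177 - -26160 = 177 + 26160 = 26337$)
$\left(C{\left(1644 \right)} + 2515419\right) \left(\left(402198 - -513695\right) + J\right) = \left(1644 + 2515419\right) \left(\left(402198 - -513695\right) + 26337\right) = 2517063 \left(\left(402198 + 513695\right) + 26337\right) = 2517063 \left(915893 + 26337\right) = 2517063 \cdot 942230 = 2371652270490$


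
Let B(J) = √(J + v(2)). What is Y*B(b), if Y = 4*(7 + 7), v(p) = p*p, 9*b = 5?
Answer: 56*√41/3 ≈ 119.53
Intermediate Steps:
b = 5/9 (b = (⅑)*5 = 5/9 ≈ 0.55556)
v(p) = p²
Y = 56 (Y = 4*14 = 56)
B(J) = √(4 + J) (B(J) = √(J + 2²) = √(J + 4) = √(4 + J))
Y*B(b) = 56*√(4 + 5/9) = 56*√(41/9) = 56*(√41/3) = 56*√41/3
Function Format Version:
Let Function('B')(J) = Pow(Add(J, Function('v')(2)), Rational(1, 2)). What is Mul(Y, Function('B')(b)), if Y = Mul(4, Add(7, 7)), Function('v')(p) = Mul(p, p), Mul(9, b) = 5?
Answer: Mul(Rational(56, 3), Pow(41, Rational(1, 2))) ≈ 119.53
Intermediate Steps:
b = Rational(5, 9) (b = Mul(Rational(1, 9), 5) = Rational(5, 9) ≈ 0.55556)
Function('v')(p) = Pow(p, 2)
Y = 56 (Y = Mul(4, 14) = 56)
Function('B')(J) = Pow(Add(4, J), Rational(1, 2)) (Function('B')(J) = Pow(Add(J, Pow(2, 2)), Rational(1, 2)) = Pow(Add(J, 4), Rational(1, 2)) = Pow(Add(4, J), Rational(1, 2)))
Mul(Y, Function('B')(b)) = Mul(56, Pow(Add(4, Rational(5, 9)), Rational(1, 2))) = Mul(56, Pow(Rational(41, 9), Rational(1, 2))) = Mul(56, Mul(Rational(1, 3), Pow(41, Rational(1, 2)))) = Mul(Rational(56, 3), Pow(41, Rational(1, 2)))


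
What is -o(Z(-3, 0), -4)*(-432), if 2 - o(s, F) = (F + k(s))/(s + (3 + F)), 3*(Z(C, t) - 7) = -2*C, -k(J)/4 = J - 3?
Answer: 2376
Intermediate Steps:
k(J) = 12 - 4*J (k(J) = -4*(J - 3) = -4*(-3 + J) = 12 - 4*J)
Z(C, t) = 7 - 2*C/3 (Z(C, t) = 7 + (-2*C)/3 = 7 - 2*C/3)
o(s, F) = 2 - (12 + F - 4*s)/(3 + F + s) (o(s, F) = 2 - (F + (12 - 4*s))/(s + (3 + F)) = 2 - (12 + F - 4*s)/(3 + F + s))
-o(Z(-3, 0), -4)*(-432) = -(-6 - 4 + 6*(7 - ⅔*(-3)))/(3 - 4 + (7 - ⅔*(-3)))*(-432) = -(-6 - 4 + 6*(7 + 2))/(3 - 4 + (7 + 2))*(-432) = -(-6 - 4 + 6*9)/(3 - 4 + 9)*(-432) = -(-6 - 4 + 54)/8*(-432) = -44/8*(-432) = -1*11/2*(-432) = -11/2*(-432) = 2376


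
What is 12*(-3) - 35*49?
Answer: -1751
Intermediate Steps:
12*(-3) - 35*49 = -36 - 1715 = -1751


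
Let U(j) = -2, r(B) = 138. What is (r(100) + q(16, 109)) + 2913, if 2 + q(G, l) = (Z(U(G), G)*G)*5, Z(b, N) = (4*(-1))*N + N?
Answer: -791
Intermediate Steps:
Z(b, N) = -3*N (Z(b, N) = -4*N + N = -3*N)
q(G, l) = -2 - 15*G² (q(G, l) = -2 + ((-3*G)*G)*5 = -2 - 3*G²*5 = -2 - 15*G²)
(r(100) + q(16, 109)) + 2913 = (138 + (-2 - 15*16²)) + 2913 = (138 + (-2 - 15*256)) + 2913 = (138 + (-2 - 3840)) + 2913 = (138 - 3842) + 2913 = -3704 + 2913 = -791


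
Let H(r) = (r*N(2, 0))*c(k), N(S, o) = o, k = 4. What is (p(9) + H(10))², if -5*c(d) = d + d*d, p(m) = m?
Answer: 81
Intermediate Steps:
c(d) = -d/5 - d²/5 (c(d) = -(d + d*d)/5 = -(d + d²)/5 = -d/5 - d²/5)
H(r) = 0 (H(r) = (r*0)*(-⅕*4*(1 + 4)) = 0*(-⅕*4*5) = 0*(-4) = 0)
(p(9) + H(10))² = (9 + 0)² = 9² = 81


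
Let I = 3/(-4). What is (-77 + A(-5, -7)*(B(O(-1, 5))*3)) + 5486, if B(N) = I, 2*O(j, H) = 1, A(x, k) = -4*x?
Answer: 5364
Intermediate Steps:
I = -¾ (I = 3*(-¼) = -¾ ≈ -0.75000)
O(j, H) = ½ (O(j, H) = (½)*1 = ½)
B(N) = -¾
(-77 + A(-5, -7)*(B(O(-1, 5))*3)) + 5486 = (-77 + (-4*(-5))*(-¾*3)) + 5486 = (-77 + 20*(-9/4)) + 5486 = (-77 - 45) + 5486 = -122 + 5486 = 5364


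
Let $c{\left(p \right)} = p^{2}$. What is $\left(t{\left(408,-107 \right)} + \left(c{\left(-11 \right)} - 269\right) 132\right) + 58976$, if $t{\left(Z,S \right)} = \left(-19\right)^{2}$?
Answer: $39801$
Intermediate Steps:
$t{\left(Z,S \right)} = 361$
$\left(t{\left(408,-107 \right)} + \left(c{\left(-11 \right)} - 269\right) 132\right) + 58976 = \left(361 + \left(\left(-11\right)^{2} - 269\right) 132\right) + 58976 = \left(361 + \left(121 - 269\right) 132\right) + 58976 = \left(361 - 19536\right) + 58976 = -19175 + 58976 = 39801$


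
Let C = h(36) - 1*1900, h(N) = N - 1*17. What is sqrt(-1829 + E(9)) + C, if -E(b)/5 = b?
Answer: -1881 + I*sqrt(1874) ≈ -1881.0 + 43.29*I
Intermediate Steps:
E(b) = -5*b
h(N) = -17 + N (h(N) = N - 17 = -17 + N)
C = -1881 (C = (-17 + 36) - 1*1900 = 19 - 1900 = -1881)
sqrt(-1829 + E(9)) + C = sqrt(-1829 - 5*9) - 1881 = sqrt(-1829 - 45) - 1881 = sqrt(-1874) - 1881 = I*sqrt(1874) - 1881 = -1881 + I*sqrt(1874)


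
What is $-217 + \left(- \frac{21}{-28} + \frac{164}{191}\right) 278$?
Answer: $\frac{87937}{382} \approx 230.2$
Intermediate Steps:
$-217 + \left(- \frac{21}{-28} + \frac{164}{191}\right) 278 = -217 + \left(\left(-21\right) \left(- \frac{1}{28}\right) + 164 \cdot \frac{1}{191}\right) 278 = -217 + \left(\frac{3}{4} + \frac{164}{191}\right) 278 = -217 + \frac{1229}{764} \cdot 278 = -217 + \frac{170831}{382} = \frac{87937}{382}$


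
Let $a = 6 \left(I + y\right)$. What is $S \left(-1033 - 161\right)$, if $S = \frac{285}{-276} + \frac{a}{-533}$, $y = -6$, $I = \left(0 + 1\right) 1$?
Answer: $\frac{28581375}{24518} \approx 1165.7$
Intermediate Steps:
$I = 1$ ($I = 1 \cdot 1 = 1$)
$a = -30$ ($a = 6 \left(1 - 6\right) = 6 \left(-5\right) = -30$)
$S = - \frac{47875}{49036}$ ($S = \frac{285}{-276} - \frac{30}{-533} = 285 \left(- \frac{1}{276}\right) - - \frac{30}{533} = - \frac{95}{92} + \frac{30}{533} = - \frac{47875}{49036} \approx -0.97632$)
$S \left(-1033 - 161\right) = - \frac{47875 \left(-1033 - 161\right)}{49036} = \left(- \frac{47875}{49036}\right) \left(-1194\right) = \frac{28581375}{24518}$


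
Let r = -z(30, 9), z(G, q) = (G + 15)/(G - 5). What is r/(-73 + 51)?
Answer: 9/110 ≈ 0.081818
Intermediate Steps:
z(G, q) = (15 + G)/(-5 + G)
r = -9/5 (r = -(15 + 30)/(-5 + 30) = -45/25 = -1*9/5 = -9/5 ≈ -1.8000)
r/(-73 + 51) = -9/(5*(-73 + 51)) = -9/5/(-22) = -9/5*(-1/22) = 9/110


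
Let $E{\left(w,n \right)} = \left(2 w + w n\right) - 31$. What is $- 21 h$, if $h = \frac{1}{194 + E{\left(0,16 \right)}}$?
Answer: $- \frac{21}{163} \approx -0.12883$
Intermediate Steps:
$E{\left(w,n \right)} = -31 + 2 w + n w$ ($E{\left(w,n \right)} = \left(2 w + n w\right) - 31 = -31 + 2 w + n w$)
$h = \frac{1}{163}$ ($h = \frac{1}{194 + \left(-31 + 2 \cdot 0 + 16 \cdot 0\right)} = \frac{1}{194 + \left(-31 + 0 + 0\right)} = \frac{1}{194 - 31} = \frac{1}{163} \approx 0.006135$)
$- 21 h = \left(-21\right) \frac{1}{163} = - \frac{21}{163}$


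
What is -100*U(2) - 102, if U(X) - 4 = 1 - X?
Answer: -402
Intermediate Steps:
U(X) = 5 - X (U(X) = 4 + (1 - X) = 5 - X)
-100*U(2) - 102 = -100*(5 - 1*2) - 102 = -100*(5 - 2) - 102 = -100*3 - 102 = -300 - 102 = -402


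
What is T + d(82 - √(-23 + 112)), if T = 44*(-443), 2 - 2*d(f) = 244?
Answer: -19613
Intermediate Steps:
d(f) = -121 (d(f) = 1 - ½*244 = 1 - 122 = -121)
T = -19492
T + d(82 - √(-23 + 112)) = -19492 - 121 = -19613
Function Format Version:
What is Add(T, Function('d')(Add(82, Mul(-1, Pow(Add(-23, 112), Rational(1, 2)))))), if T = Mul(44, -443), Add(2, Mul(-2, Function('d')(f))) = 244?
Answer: -19613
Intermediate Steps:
Function('d')(f) = -121 (Function('d')(f) = Add(1, Mul(Rational(-1, 2), 244)) = Add(1, -122) = -121)
T = -19492
Add(T, Function('d')(Add(82, Mul(-1, Pow(Add(-23, 112), Rational(1, 2)))))) = Add(-19492, -121) = -19613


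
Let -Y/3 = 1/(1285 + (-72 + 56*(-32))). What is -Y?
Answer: -1/193 ≈ -0.0051813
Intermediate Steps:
Y = 1/193 (Y = -3/(1285 + (-72 + 56*(-32))) = -3/(1285 + (-72 - 1792)) = -3/(1285 - 1864) = -3/(-579) = -3*(-1/579) = 1/193 ≈ 0.0051813)
-Y = -1*1/193 = -1/193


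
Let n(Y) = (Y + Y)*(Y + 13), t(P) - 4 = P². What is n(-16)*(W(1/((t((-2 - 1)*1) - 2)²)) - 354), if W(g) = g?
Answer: -4111968/121 ≈ -33983.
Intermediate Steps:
t(P) = 4 + P²
n(Y) = 2*Y*(13 + Y) (n(Y) = (2*Y)*(13 + Y) = 2*Y*(13 + Y))
n(-16)*(W(1/((t((-2 - 1)*1) - 2)²)) - 354) = (2*(-16)*(13 - 16))*(1/(((4 + ((-2 - 1)*1)²) - 2)²) - 354) = (2*(-16)*(-3))*(1/(((4 + (-3*1)²) - 2)²) - 354) = 96*(1/(((4 + (-3)²) - 2)²) - 354) = 96*(1/(((4 + 9) - 2)²) - 354) = 96*(1/((13 - 2)²) - 354) = 96*(1/(11²) - 354) = 96*(1/121 - 354) = 96*(-42833/121) = -4111968/121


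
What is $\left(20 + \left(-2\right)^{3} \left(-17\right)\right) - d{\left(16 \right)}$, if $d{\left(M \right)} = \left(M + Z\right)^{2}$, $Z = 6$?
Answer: $-328$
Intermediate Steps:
$d{\left(M \right)} = \left(6 + M\right)^{2}$ ($d{\left(M \right)} = \left(M + 6\right)^{2} = \left(6 + M\right)^{2}$)
$\left(20 + \left(-2\right)^{3} \left(-17\right)\right) - d{\left(16 \right)} = \left(20 + \left(-2\right)^{3} \left(-17\right)\right) - \left(6 + 16\right)^{2} = \left(20 - -136\right) - 22^{2} = \left(20 + 136\right) - 484 = 156 - 484 = -328$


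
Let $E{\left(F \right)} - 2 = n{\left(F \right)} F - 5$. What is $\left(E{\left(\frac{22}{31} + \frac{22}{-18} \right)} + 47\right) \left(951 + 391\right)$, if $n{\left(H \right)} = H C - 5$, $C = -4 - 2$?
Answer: $\frac{1566469630}{25947} \approx 60372.0$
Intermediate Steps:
$C = -6$
$n{\left(H \right)} = -5 - 6 H$ ($n{\left(H \right)} = H \left(-6\right) - 5 = - 6 H - 5 = -5 - 6 H$)
$E{\left(F \right)} = -3 + F \left(-5 - 6 F\right)$ ($E{\left(F \right)} = 2 + \left(\left(-5 - 6 F\right) F - 5\right) = 2 + \left(F \left(-5 - 6 F\right) - 5\right) = 2 + \left(-5 + F \left(-5 - 6 F\right)\right) = -3 + F \left(-5 - 6 F\right)$)
$\left(E{\left(\frac{22}{31} + \frac{22}{-18} \right)} + 47\right) \left(951 + 391\right) = \left(\left(-3 - \left(\frac{22}{31} + \frac{22}{-18}\right) \left(5 + 6 \left(\frac{22}{31} + \frac{22}{-18}\right)\right)\right) + 47\right) \left(951 + 391\right) = \left(\left(-3 - \left(22 \cdot \frac{1}{31} + 22 \left(- \frac{1}{18}\right)\right) \left(5 + 6 \left(22 \cdot \frac{1}{31} + 22 \left(- \frac{1}{18}\right)\right)\right)\right) + 47\right) 1342 = \left(\left(-3 - \left(\frac{22}{31} - \frac{11}{9}\right) \left(5 + 6 \left(\frac{22}{31} - \frac{11}{9}\right)\right)\right) + 47\right) 1342 = \left(\left(-3 - - \frac{143 \left(5 + 6 \left(- \frac{143}{279}\right)\right)}{279}\right) + 47\right) 1342 = \left(\left(-3 - - \frac{143 \left(5 - \frac{286}{93}\right)}{279}\right) + 47\right) 1342 = \left(\left(-3 - \left(- \frac{143}{279}\right) \frac{179}{93}\right) + 47\right) 1342 = \left(\left(-3 + \frac{25597}{25947}\right) + 47\right) 1342 = \left(- \frac{52244}{25947} + 47\right) 1342 = \frac{1167265}{25947} \cdot 1342 = \frac{1566469630}{25947}$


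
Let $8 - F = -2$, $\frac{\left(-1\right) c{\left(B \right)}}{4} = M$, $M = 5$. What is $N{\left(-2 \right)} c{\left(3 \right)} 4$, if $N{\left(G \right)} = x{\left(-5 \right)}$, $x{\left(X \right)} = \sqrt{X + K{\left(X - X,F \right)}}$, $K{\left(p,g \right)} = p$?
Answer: $- 80 i \sqrt{5} \approx - 178.89 i$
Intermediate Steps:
$c{\left(B \right)} = -20$ ($c{\left(B \right)} = \left(-4\right) 5 = -20$)
$F = 10$ ($F = 8 - -2 = 8 + 2 = 10$)
$x{\left(X \right)} = \sqrt{X}$ ($x{\left(X \right)} = \sqrt{X + \left(X - X\right)} = \sqrt{X + 0} = \sqrt{X}$)
$N{\left(G \right)} = i \sqrt{5}$ ($N{\left(G \right)} = \sqrt{-5} = i \sqrt{5}$)
$N{\left(-2 \right)} c{\left(3 \right)} 4 = i \sqrt{5} \left(-20\right) 4 = - 20 i \sqrt{5} \cdot 4 = - 80 i \sqrt{5}$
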